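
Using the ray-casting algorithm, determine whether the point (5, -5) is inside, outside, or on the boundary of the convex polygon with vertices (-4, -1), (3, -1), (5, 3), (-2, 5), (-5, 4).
The point (5, -5) lies strictly outside the polygon

Cast a horizontal ray to the right from the query point and count how many polygon edges it crosses (each edge strictly once or zero times, handled with the usual half-open convention). 
Parity of crossings → even ⇒ outside.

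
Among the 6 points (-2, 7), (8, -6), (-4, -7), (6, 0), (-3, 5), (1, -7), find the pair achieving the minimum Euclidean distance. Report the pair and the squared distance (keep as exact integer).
Pair = ((-2, 7), (-3, 5)); squared distance = 5

Compute all C(6, 2) = 15 pairwise squared distances (x_i − x_j)² + (y_i − y_j)². The minimum is 5, attained by the pair ((-2, 7), (-3, 5)).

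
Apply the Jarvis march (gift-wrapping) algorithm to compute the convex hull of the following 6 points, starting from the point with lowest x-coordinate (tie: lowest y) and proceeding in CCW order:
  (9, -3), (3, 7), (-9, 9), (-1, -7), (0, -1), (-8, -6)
Hull (CCW) = [(-9, 9), (-8, -6), (-1, -7), (9, -3), (3, 7)]

Jarvis march: at each step, from the current hull vertex p, select the next vertex q as the point such that every other point lies strictly to the left of (or on) the directed line p → q. (Equivalently: for every other point r, the cross product (q − p) × (r − p) ≥ 0.)
Starting point (lowest x, tie lowest y): (-9, 9). Wrap until returning to start. Resulting hull: (-9, 9), (-8, -6), (-1, -7), (9, -3), (3, 7).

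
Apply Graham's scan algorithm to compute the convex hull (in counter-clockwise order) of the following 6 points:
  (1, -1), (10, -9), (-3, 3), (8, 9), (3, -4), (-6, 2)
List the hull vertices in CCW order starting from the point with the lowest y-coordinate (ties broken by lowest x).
Hull (CCW) = [(10, -9), (8, 9), (-6, 2)]

Graham scan procedure:
  1. Find the pivot p₀ = point with lowest y (tie → lowest x): (10, -9).
  2. Sort the remaining points by polar angle around p₀.
  3. Walk through sorted points, maintaining a stack; pop the top while the last three entries make a non-left turn (cross product ≤ 0).
  4. Final stack is the convex hull in CCW order: (10, -9), (8, 9), (-6, 2).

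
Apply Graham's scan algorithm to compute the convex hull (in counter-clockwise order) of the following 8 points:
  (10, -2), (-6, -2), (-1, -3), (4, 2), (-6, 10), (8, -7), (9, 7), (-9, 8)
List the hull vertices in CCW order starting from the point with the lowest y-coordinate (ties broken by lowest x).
Hull (CCW) = [(8, -7), (10, -2), (9, 7), (-6, 10), (-9, 8), (-6, -2)]

Graham scan procedure:
  1. Find the pivot p₀ = point with lowest y (tie → lowest x): (8, -7).
  2. Sort the remaining points by polar angle around p₀.
  3. Walk through sorted points, maintaining a stack; pop the top while the last three entries make a non-left turn (cross product ≤ 0).
  4. Final stack is the convex hull in CCW order: (8, -7), (10, -2), (9, 7), (-6, 10), (-9, 8), (-6, -2).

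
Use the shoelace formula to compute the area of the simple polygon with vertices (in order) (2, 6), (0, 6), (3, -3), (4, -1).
Area = 29/2

Shoelace formula: Area = (1/2) |Σ_i (x_i · y_{i+1} − x_{i+1} · y_i)| (indices mod n). Compute each cross term:
  (2)(6) − (0)(6) = 12
  (0)(-3) − (3)(6) = -18
  (3)(-1) − (4)(-3) = 9
  (4)(6) − (2)(-1) = 26
Sum = 29, so (signed) Area = 29/2 = 29/2, |Area| = 29/2.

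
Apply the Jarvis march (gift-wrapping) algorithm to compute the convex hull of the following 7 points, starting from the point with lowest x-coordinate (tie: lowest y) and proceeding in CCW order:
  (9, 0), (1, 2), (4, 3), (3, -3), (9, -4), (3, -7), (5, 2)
Hull (CCW) = [(1, 2), (3, -7), (9, -4), (9, 0), (4, 3)]

Jarvis march: at each step, from the current hull vertex p, select the next vertex q as the point such that every other point lies strictly to the left of (or on) the directed line p → q. (Equivalently: for every other point r, the cross product (q − p) × (r − p) ≥ 0.)
Starting point (lowest x, tie lowest y): (1, 2). Wrap until returning to start. Resulting hull: (1, 2), (3, -7), (9, -4), (9, 0), (4, 3).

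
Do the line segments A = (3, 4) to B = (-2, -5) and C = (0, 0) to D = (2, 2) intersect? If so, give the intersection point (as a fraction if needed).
Yes; intersection at (7/4, 7/4) (t = 1/4 on AB, s = 7/8 on CD)

Parametrize AB as A + t(B − A) = (3 + -5 t, 4 + -9 t) and CD as C + s(D − C) = (0 + 2 s, 0 + 2 s). Solve the linear system for (t, s). Determinant = -8 ≠ 0, so a unique intersection of the containing lines exists. Solution: t = 1/4, s = 7/8 — both in [0, 1], so the segments cross. Intersection point: (7/4, 7/4).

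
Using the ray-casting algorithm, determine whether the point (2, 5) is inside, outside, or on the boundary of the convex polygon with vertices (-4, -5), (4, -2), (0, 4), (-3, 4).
The point (2, 5) lies strictly outside the polygon

Cast a horizontal ray to the right from the query point and count how many polygon edges it crosses (each edge strictly once or zero times, handled with the usual half-open convention). 
Parity of crossings → even ⇒ outside.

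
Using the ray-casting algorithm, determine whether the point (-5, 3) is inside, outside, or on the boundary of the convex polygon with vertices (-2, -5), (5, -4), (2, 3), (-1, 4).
The point (-5, 3) lies strictly outside the polygon

Cast a horizontal ray to the right from the query point and count how many polygon edges it crosses (each edge strictly once or zero times, handled with the usual half-open convention). 
Parity of crossings → even ⇒ outside.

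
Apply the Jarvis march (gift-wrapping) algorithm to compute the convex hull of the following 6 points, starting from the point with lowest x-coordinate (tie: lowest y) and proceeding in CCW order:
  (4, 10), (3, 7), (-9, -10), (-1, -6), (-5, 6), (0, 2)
Hull (CCW) = [(-9, -10), (-1, -6), (4, 10), (-5, 6)]

Jarvis march: at each step, from the current hull vertex p, select the next vertex q as the point such that every other point lies strictly to the left of (or on) the directed line p → q. (Equivalently: for every other point r, the cross product (q − p) × (r − p) ≥ 0.)
Starting point (lowest x, tie lowest y): (-9, -10). Wrap until returning to start. Resulting hull: (-9, -10), (-1, -6), (4, 10), (-5, 6).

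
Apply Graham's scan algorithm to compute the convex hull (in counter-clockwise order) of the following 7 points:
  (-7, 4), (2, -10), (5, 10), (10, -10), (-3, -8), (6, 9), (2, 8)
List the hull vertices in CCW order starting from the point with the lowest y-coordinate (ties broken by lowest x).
Hull (CCW) = [(2, -10), (10, -10), (6, 9), (5, 10), (-7, 4), (-3, -8)]

Graham scan procedure:
  1. Find the pivot p₀ = point with lowest y (tie → lowest x): (2, -10).
  2. Sort the remaining points by polar angle around p₀.
  3. Walk through sorted points, maintaining a stack; pop the top while the last three entries make a non-left turn (cross product ≤ 0).
  4. Final stack is the convex hull in CCW order: (2, -10), (10, -10), (6, 9), (5, 10), (-7, 4), (-3, -8).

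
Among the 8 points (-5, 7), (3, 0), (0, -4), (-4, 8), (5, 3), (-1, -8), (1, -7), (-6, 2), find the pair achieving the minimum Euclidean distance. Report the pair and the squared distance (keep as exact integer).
Pair = ((-5, 7), (-4, 8)); squared distance = 2

Compute all C(8, 2) = 28 pairwise squared distances (x_i − x_j)² + (y_i − y_j)². The minimum is 2, attained by the pair ((-5, 7), (-4, 8)).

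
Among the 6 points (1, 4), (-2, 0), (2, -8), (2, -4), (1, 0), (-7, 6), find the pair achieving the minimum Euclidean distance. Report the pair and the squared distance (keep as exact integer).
Pair = ((-2, 0), (1, 0)); squared distance = 9

Compute all C(6, 2) = 15 pairwise squared distances (x_i − x_j)² + (y_i − y_j)². The minimum is 9, attained by the pair ((-2, 0), (1, 0)).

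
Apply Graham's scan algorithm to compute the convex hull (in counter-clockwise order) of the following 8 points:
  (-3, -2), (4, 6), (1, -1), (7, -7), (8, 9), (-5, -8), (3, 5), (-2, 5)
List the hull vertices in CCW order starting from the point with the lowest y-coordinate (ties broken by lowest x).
Hull (CCW) = [(-5, -8), (7, -7), (8, 9), (-2, 5)]

Graham scan procedure:
  1. Find the pivot p₀ = point with lowest y (tie → lowest x): (-5, -8).
  2. Sort the remaining points by polar angle around p₀.
  3. Walk through sorted points, maintaining a stack; pop the top while the last three entries make a non-left turn (cross product ≤ 0).
  4. Final stack is the convex hull in CCW order: (-5, -8), (7, -7), (8, 9), (-2, 5).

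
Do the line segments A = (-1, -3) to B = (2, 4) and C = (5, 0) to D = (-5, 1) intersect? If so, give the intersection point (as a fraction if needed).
Yes; intersection at (35/73, 33/73) (t = 36/73 on AB, s = 33/73 on CD)

Parametrize AB as A + t(B − A) = (-1 + 3 t, -3 + 7 t) and CD as C + s(D − C) = (5 + -10 s, 0 + 1 s). Solve the linear system for (t, s). Determinant = -73 ≠ 0, so a unique intersection of the containing lines exists. Solution: t = 36/73, s = 33/73 — both in [0, 1], so the segments cross. Intersection point: (35/73, 33/73).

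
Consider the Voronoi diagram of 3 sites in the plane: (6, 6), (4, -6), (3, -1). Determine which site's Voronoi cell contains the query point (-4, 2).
Nearest site = (3, -1)

The Voronoi cell of site s contains exactly those query points closer to s than to any other site. Compute squared distances from q = (-4, 2) to each site:
  (3 − -4)² + (-1 − 2)² = 58
  (6 − -4)² + (6 − 2)² = 116
  (4 − -4)² + (-6 − 2)² = 128
Minimum is attained by (3, -1), so q lies in its Voronoi cell.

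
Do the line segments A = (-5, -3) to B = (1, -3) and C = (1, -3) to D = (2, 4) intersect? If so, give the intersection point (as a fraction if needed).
Yes; intersection at (1, -3) (t = 1 on AB, s = 0 on CD)

Parametrize AB as A + t(B − A) = (-5 + 6 t, -3 + 0 t) and CD as C + s(D − C) = (1 + 1 s, -3 + 7 s). Solve the linear system for (t, s). Determinant = -42 ≠ 0, so a unique intersection of the containing lines exists. Solution: t = 1, s = 0 — both in [0, 1], so the segments cross. Intersection point: (1, -3).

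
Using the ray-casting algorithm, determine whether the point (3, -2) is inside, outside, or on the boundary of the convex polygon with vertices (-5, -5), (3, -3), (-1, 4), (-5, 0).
The point (3, -2) lies strictly outside the polygon

Cast a horizontal ray to the right from the query point and count how many polygon edges it crosses (each edge strictly once or zero times, handled with the usual half-open convention). 
Parity of crossings → even ⇒ outside.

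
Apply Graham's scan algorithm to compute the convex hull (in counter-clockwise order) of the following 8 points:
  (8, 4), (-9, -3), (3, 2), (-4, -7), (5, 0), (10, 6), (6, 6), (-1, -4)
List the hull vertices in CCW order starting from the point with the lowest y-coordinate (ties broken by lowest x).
Hull (CCW) = [(-4, -7), (5, 0), (10, 6), (6, 6), (-9, -3)]

Graham scan procedure:
  1. Find the pivot p₀ = point with lowest y (tie → lowest x): (-4, -7).
  2. Sort the remaining points by polar angle around p₀.
  3. Walk through sorted points, maintaining a stack; pop the top while the last three entries make a non-left turn (cross product ≤ 0).
  4. Final stack is the convex hull in CCW order: (-4, -7), (5, 0), (10, 6), (6, 6), (-9, -3).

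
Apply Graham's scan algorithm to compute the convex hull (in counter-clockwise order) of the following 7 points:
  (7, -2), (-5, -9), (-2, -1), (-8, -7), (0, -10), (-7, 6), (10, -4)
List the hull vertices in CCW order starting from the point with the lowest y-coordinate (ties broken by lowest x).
Hull (CCW) = [(0, -10), (10, -4), (7, -2), (-7, 6), (-8, -7), (-5, -9)]

Graham scan procedure:
  1. Find the pivot p₀ = point with lowest y (tie → lowest x): (0, -10).
  2. Sort the remaining points by polar angle around p₀.
  3. Walk through sorted points, maintaining a stack; pop the top while the last three entries make a non-left turn (cross product ≤ 0).
  4. Final stack is the convex hull in CCW order: (0, -10), (10, -4), (7, -2), (-7, 6), (-8, -7), (-5, -9).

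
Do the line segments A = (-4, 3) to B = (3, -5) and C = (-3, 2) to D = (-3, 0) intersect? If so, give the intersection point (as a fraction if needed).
Yes; intersection at (-3, 13/7) (t = 1/7 on AB, s = 1/14 on CD)

Parametrize AB as A + t(B − A) = (-4 + 7 t, 3 + -8 t) and CD as C + s(D − C) = (-3 + 0 s, 2 + -2 s). Solve the linear system for (t, s). Determinant = 14 ≠ 0, so a unique intersection of the containing lines exists. Solution: t = 1/7, s = 1/14 — both in [0, 1], so the segments cross. Intersection point: (-3, 13/7).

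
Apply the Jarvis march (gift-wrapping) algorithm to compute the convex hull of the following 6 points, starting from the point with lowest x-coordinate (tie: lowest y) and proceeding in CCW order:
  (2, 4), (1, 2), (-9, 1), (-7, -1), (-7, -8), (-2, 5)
Hull (CCW) = [(-9, 1), (-7, -8), (1, 2), (2, 4), (-2, 5)]

Jarvis march: at each step, from the current hull vertex p, select the next vertex q as the point such that every other point lies strictly to the left of (or on) the directed line p → q. (Equivalently: for every other point r, the cross product (q − p) × (r − p) ≥ 0.)
Starting point (lowest x, tie lowest y): (-9, 1). Wrap until returning to start. Resulting hull: (-9, 1), (-7, -8), (1, 2), (2, 4), (-2, 5).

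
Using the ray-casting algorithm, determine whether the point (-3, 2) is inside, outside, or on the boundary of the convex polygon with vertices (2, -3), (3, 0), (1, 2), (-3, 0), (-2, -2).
The point (-3, 2) lies strictly outside the polygon

Cast a horizontal ray to the right from the query point and count how many polygon edges it crosses (each edge strictly once or zero times, handled with the usual half-open convention). 
Parity of crossings → even ⇒ outside.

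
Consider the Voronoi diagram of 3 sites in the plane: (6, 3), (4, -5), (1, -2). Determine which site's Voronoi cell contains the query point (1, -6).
Nearest site = (4, -5)

The Voronoi cell of site s contains exactly those query points closer to s than to any other site. Compute squared distances from q = (1, -6) to each site:
  (4 − 1)² + (-5 − -6)² = 10
  (1 − 1)² + (-2 − -6)² = 16
  (6 − 1)² + (3 − -6)² = 106
Minimum is attained by (4, -5), so q lies in its Voronoi cell.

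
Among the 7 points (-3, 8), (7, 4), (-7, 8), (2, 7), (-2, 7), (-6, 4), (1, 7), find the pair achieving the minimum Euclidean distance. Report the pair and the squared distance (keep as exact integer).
Pair = ((2, 7), (1, 7)); squared distance = 1

Compute all C(7, 2) = 21 pairwise squared distances (x_i − x_j)² + (y_i − y_j)². The minimum is 1, attained by the pair ((2, 7), (1, 7)).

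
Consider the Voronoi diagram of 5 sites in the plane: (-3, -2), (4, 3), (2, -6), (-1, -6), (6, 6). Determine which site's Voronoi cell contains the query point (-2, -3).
Nearest site = (-3, -2)

The Voronoi cell of site s contains exactly those query points closer to s than to any other site. Compute squared distances from q = (-2, -3) to each site:
  (-3 − -2)² + (-2 − -3)² = 2
  (-1 − -2)² + (-6 − -3)² = 10
  (2 − -2)² + (-6 − -3)² = 25
  (4 − -2)² + (3 − -3)² = 72
  (6 − -2)² + (6 − -3)² = 145
Minimum is attained by (-3, -2), so q lies in its Voronoi cell.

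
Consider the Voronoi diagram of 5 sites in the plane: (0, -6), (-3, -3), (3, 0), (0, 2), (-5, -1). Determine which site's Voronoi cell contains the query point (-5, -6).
Nearest site = (-3, -3)

The Voronoi cell of site s contains exactly those query points closer to s than to any other site. Compute squared distances from q = (-5, -6) to each site:
  (-3 − -5)² + (-3 − -6)² = 13
  (-5 − -5)² + (-1 − -6)² = 25
  (0 − -5)² + (-6 − -6)² = 25
  (0 − -5)² + (2 − -6)² = 89
  (3 − -5)² + (0 − -6)² = 100
Minimum is attained by (-3, -3), so q lies in its Voronoi cell.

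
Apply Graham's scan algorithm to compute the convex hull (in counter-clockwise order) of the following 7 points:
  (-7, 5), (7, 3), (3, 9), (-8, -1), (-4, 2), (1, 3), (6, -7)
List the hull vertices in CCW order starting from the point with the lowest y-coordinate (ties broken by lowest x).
Hull (CCW) = [(6, -7), (7, 3), (3, 9), (-7, 5), (-8, -1)]

Graham scan procedure:
  1. Find the pivot p₀ = point with lowest y (tie → lowest x): (6, -7).
  2. Sort the remaining points by polar angle around p₀.
  3. Walk through sorted points, maintaining a stack; pop the top while the last three entries make a non-left turn (cross product ≤ 0).
  4. Final stack is the convex hull in CCW order: (6, -7), (7, 3), (3, 9), (-7, 5), (-8, -1).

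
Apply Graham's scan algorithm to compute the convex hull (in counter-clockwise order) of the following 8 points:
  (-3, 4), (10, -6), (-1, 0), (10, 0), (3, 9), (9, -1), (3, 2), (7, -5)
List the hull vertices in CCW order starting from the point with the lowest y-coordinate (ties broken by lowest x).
Hull (CCW) = [(10, -6), (10, 0), (3, 9), (-3, 4), (-1, 0), (7, -5)]

Graham scan procedure:
  1. Find the pivot p₀ = point with lowest y (tie → lowest x): (10, -6).
  2. Sort the remaining points by polar angle around p₀.
  3. Walk through sorted points, maintaining a stack; pop the top while the last three entries make a non-left turn (cross product ≤ 0).
  4. Final stack is the convex hull in CCW order: (10, -6), (10, 0), (3, 9), (-3, 4), (-1, 0), (7, -5).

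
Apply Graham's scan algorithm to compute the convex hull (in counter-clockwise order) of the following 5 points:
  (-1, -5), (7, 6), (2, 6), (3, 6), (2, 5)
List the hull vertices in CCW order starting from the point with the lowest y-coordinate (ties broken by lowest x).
Hull (CCW) = [(-1, -5), (7, 6), (2, 6)]

Graham scan procedure:
  1. Find the pivot p₀ = point with lowest y (tie → lowest x): (-1, -5).
  2. Sort the remaining points by polar angle around p₀.
  3. Walk through sorted points, maintaining a stack; pop the top while the last three entries make a non-left turn (cross product ≤ 0).
  4. Final stack is the convex hull in CCW order: (-1, -5), (7, 6), (2, 6).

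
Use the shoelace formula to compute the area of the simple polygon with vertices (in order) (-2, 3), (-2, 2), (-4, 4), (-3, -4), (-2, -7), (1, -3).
Area = 53/2

Shoelace formula: Area = (1/2) |Σ_i (x_i · y_{i+1} − x_{i+1} · y_i)| (indices mod n). Compute each cross term:
  (-2)(2) − (-2)(3) = 2
  (-2)(4) − (-4)(2) = 0
  (-4)(-4) − (-3)(4) = 28
  (-3)(-7) − (-2)(-4) = 13
  (-2)(-3) − (1)(-7) = 13
  (1)(3) − (-2)(-3) = -3
Sum = 53, so (signed) Area = 53/2 = 53/2, |Area| = 53/2.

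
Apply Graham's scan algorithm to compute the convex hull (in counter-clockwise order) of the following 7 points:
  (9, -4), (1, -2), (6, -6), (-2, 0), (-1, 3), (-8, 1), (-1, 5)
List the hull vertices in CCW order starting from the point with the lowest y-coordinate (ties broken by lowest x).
Hull (CCW) = [(6, -6), (9, -4), (-1, 5), (-8, 1)]

Graham scan procedure:
  1. Find the pivot p₀ = point with lowest y (tie → lowest x): (6, -6).
  2. Sort the remaining points by polar angle around p₀.
  3. Walk through sorted points, maintaining a stack; pop the top while the last three entries make a non-left turn (cross product ≤ 0).
  4. Final stack is the convex hull in CCW order: (6, -6), (9, -4), (-1, 5), (-8, 1).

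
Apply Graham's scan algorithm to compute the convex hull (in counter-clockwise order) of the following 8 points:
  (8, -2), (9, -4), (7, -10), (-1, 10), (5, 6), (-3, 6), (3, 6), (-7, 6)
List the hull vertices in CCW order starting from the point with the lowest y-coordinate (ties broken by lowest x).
Hull (CCW) = [(7, -10), (9, -4), (5, 6), (-1, 10), (-7, 6)]

Graham scan procedure:
  1. Find the pivot p₀ = point with lowest y (tie → lowest x): (7, -10).
  2. Sort the remaining points by polar angle around p₀.
  3. Walk through sorted points, maintaining a stack; pop the top while the last three entries make a non-left turn (cross product ≤ 0).
  4. Final stack is the convex hull in CCW order: (7, -10), (9, -4), (5, 6), (-1, 10), (-7, 6).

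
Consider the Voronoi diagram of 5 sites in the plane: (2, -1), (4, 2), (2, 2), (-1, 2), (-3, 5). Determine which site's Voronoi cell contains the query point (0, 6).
Nearest site = (-3, 5)

The Voronoi cell of site s contains exactly those query points closer to s than to any other site. Compute squared distances from q = (0, 6) to each site:
  (-3 − 0)² + (5 − 6)² = 10
  (-1 − 0)² + (2 − 6)² = 17
  (2 − 0)² + (2 − 6)² = 20
  (4 − 0)² + (2 − 6)² = 32
  (2 − 0)² + (-1 − 6)² = 53
Minimum is attained by (-3, 5), so q lies in its Voronoi cell.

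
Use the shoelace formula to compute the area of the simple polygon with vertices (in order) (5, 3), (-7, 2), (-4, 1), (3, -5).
Area = 83/2

Shoelace formula: Area = (1/2) |Σ_i (x_i · y_{i+1} − x_{i+1} · y_i)| (indices mod n). Compute each cross term:
  (5)(2) − (-7)(3) = 31
  (-7)(1) − (-4)(2) = 1
  (-4)(-5) − (3)(1) = 17
  (3)(3) − (5)(-5) = 34
Sum = 83, so (signed) Area = 83/2 = 83/2, |Area| = 83/2.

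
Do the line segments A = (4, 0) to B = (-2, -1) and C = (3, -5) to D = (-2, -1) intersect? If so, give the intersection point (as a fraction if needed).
Yes; intersection at (-2, -1) (t = 1 on AB, s = 1 on CD)

Parametrize AB as A + t(B − A) = (4 + -6 t, 0 + -1 t) and CD as C + s(D − C) = (3 + -5 s, -5 + 4 s). Solve the linear system for (t, s). Determinant = 29 ≠ 0, so a unique intersection of the containing lines exists. Solution: t = 1, s = 1 — both in [0, 1], so the segments cross. Intersection point: (-2, -1).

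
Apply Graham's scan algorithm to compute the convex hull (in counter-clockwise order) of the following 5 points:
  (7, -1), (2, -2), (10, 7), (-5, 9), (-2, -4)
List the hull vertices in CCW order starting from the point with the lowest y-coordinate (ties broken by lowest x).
Hull (CCW) = [(-2, -4), (7, -1), (10, 7), (-5, 9)]

Graham scan procedure:
  1. Find the pivot p₀ = point with lowest y (tie → lowest x): (-2, -4).
  2. Sort the remaining points by polar angle around p₀.
  3. Walk through sorted points, maintaining a stack; pop the top while the last three entries make a non-left turn (cross product ≤ 0).
  4. Final stack is the convex hull in CCW order: (-2, -4), (7, -1), (10, 7), (-5, 9).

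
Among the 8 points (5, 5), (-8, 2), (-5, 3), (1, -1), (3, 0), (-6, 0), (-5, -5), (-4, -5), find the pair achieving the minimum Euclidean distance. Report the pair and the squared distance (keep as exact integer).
Pair = ((-5, -5), (-4, -5)); squared distance = 1

Compute all C(8, 2) = 28 pairwise squared distances (x_i − x_j)² + (y_i − y_j)². The minimum is 1, attained by the pair ((-5, -5), (-4, -5)).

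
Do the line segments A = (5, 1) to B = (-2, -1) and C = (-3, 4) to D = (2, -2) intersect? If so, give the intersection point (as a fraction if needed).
Yes; intersection at (29/52, -7/26) (t = 33/52 on AB, s = 37/52 on CD)

Parametrize AB as A + t(B − A) = (5 + -7 t, 1 + -2 t) and CD as C + s(D − C) = (-3 + 5 s, 4 + -6 s). Solve the linear system for (t, s). Determinant = -52 ≠ 0, so a unique intersection of the containing lines exists. Solution: t = 33/52, s = 37/52 — both in [0, 1], so the segments cross. Intersection point: (29/52, -7/26).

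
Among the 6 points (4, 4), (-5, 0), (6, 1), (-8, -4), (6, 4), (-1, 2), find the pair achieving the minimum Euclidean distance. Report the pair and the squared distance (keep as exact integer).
Pair = ((4, 4), (6, 4)); squared distance = 4

Compute all C(6, 2) = 15 pairwise squared distances (x_i − x_j)² + (y_i − y_j)². The minimum is 4, attained by the pair ((4, 4), (6, 4)).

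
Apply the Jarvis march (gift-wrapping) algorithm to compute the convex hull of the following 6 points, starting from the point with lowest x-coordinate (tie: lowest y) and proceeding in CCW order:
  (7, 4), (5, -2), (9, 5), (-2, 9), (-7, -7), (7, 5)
Hull (CCW) = [(-7, -7), (5, -2), (9, 5), (-2, 9)]

Jarvis march: at each step, from the current hull vertex p, select the next vertex q as the point such that every other point lies strictly to the left of (or on) the directed line p → q. (Equivalently: for every other point r, the cross product (q − p) × (r − p) ≥ 0.)
Starting point (lowest x, tie lowest y): (-7, -7). Wrap until returning to start. Resulting hull: (-7, -7), (5, -2), (9, 5), (-2, 9).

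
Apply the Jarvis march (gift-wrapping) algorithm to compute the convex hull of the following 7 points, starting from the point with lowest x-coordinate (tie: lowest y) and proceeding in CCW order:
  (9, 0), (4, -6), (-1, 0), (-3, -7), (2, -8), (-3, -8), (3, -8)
Hull (CCW) = [(-3, -8), (3, -8), (9, 0), (-1, 0), (-3, -7)]

Jarvis march: at each step, from the current hull vertex p, select the next vertex q as the point such that every other point lies strictly to the left of (or on) the directed line p → q. (Equivalently: for every other point r, the cross product (q − p) × (r − p) ≥ 0.)
Starting point (lowest x, tie lowest y): (-3, -8). Wrap until returning to start. Resulting hull: (-3, -8), (3, -8), (9, 0), (-1, 0), (-3, -7).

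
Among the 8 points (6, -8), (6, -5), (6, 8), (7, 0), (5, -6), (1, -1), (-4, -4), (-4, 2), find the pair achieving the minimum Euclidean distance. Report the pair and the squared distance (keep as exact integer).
Pair = ((6, -5), (5, -6)); squared distance = 2

Compute all C(8, 2) = 28 pairwise squared distances (x_i − x_j)² + (y_i − y_j)². The minimum is 2, attained by the pair ((6, -5), (5, -6)).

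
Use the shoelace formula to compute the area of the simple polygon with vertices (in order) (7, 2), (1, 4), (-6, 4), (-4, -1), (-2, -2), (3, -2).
Area = 56

Shoelace formula: Area = (1/2) |Σ_i (x_i · y_{i+1} − x_{i+1} · y_i)| (indices mod n). Compute each cross term:
  (7)(4) − (1)(2) = 26
  (1)(4) − (-6)(4) = 28
  (-6)(-1) − (-4)(4) = 22
  (-4)(-2) − (-2)(-1) = 6
  (-2)(-2) − (3)(-2) = 10
  (3)(2) − (7)(-2) = 20
Sum = 112, so (signed) Area = 112/2 = 56, |Area| = 56.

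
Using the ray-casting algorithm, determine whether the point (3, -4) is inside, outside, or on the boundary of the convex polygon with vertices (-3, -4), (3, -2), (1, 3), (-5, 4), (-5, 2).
The point (3, -4) lies strictly outside the polygon

Cast a horizontal ray to the right from the query point and count how many polygon edges it crosses (each edge strictly once or zero times, handled with the usual half-open convention). 
Parity of crossings → even ⇒ outside.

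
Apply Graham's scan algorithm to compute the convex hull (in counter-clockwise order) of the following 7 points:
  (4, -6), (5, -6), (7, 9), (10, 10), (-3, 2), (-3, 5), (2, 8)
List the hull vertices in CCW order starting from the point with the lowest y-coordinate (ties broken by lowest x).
Hull (CCW) = [(4, -6), (5, -6), (10, 10), (2, 8), (-3, 5), (-3, 2)]

Graham scan procedure:
  1. Find the pivot p₀ = point with lowest y (tie → lowest x): (4, -6).
  2. Sort the remaining points by polar angle around p₀.
  3. Walk through sorted points, maintaining a stack; pop the top while the last three entries make a non-left turn (cross product ≤ 0).
  4. Final stack is the convex hull in CCW order: (4, -6), (5, -6), (10, 10), (2, 8), (-3, 5), (-3, 2).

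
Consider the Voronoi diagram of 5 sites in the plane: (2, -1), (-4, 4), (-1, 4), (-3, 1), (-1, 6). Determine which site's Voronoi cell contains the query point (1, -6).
Nearest site = (2, -1)

The Voronoi cell of site s contains exactly those query points closer to s than to any other site. Compute squared distances from q = (1, -6) to each site:
  (2 − 1)² + (-1 − -6)² = 26
  (-3 − 1)² + (1 − -6)² = 65
  (-1 − 1)² + (4 − -6)² = 104
  (-4 − 1)² + (4 − -6)² = 125
  (-1 − 1)² + (6 − -6)² = 148
Minimum is attained by (2, -1), so q lies in its Voronoi cell.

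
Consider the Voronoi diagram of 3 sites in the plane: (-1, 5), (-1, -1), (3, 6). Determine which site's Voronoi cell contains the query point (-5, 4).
Nearest site = (-1, 5)

The Voronoi cell of site s contains exactly those query points closer to s than to any other site. Compute squared distances from q = (-5, 4) to each site:
  (-1 − -5)² + (5 − 4)² = 17
  (-1 − -5)² + (-1 − 4)² = 41
  (3 − -5)² + (6 − 4)² = 68
Minimum is attained by (-1, 5), so q lies in its Voronoi cell.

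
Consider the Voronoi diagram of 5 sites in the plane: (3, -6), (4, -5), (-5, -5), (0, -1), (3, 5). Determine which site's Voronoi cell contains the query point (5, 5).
Nearest site = (3, 5)

The Voronoi cell of site s contains exactly those query points closer to s than to any other site. Compute squared distances from q = (5, 5) to each site:
  (3 − 5)² + (5 − 5)² = 4
  (0 − 5)² + (-1 − 5)² = 61
  (4 − 5)² + (-5 − 5)² = 101
  (3 − 5)² + (-6 − 5)² = 125
  (-5 − 5)² + (-5 − 5)² = 200
Minimum is attained by (3, 5), so q lies in its Voronoi cell.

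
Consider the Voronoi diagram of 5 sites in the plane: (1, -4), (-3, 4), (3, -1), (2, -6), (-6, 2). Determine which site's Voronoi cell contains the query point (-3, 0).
Nearest site = (-6, 2)

The Voronoi cell of site s contains exactly those query points closer to s than to any other site. Compute squared distances from q = (-3, 0) to each site:
  (-6 − -3)² + (2 − 0)² = 13
  (-3 − -3)² + (4 − 0)² = 16
  (1 − -3)² + (-4 − 0)² = 32
  (3 − -3)² + (-1 − 0)² = 37
  (2 − -3)² + (-6 − 0)² = 61
Minimum is attained by (-6, 2), so q lies in its Voronoi cell.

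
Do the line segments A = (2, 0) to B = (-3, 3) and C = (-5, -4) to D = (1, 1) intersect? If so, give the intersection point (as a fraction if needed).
Yes; intersection at (31/43, 33/43) (t = 11/43 on AB, s = 41/43 on CD)

Parametrize AB as A + t(B − A) = (2 + -5 t, 0 + 3 t) and CD as C + s(D − C) = (-5 + 6 s, -4 + 5 s). Solve the linear system for (t, s). Determinant = 43 ≠ 0, so a unique intersection of the containing lines exists. Solution: t = 11/43, s = 41/43 — both in [0, 1], so the segments cross. Intersection point: (31/43, 33/43).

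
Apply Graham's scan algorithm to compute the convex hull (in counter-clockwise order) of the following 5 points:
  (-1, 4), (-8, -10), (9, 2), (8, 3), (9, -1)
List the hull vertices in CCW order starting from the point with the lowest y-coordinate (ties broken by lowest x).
Hull (CCW) = [(-8, -10), (9, -1), (9, 2), (8, 3), (-1, 4)]

Graham scan procedure:
  1. Find the pivot p₀ = point with lowest y (tie → lowest x): (-8, -10).
  2. Sort the remaining points by polar angle around p₀.
  3. Walk through sorted points, maintaining a stack; pop the top while the last three entries make a non-left turn (cross product ≤ 0).
  4. Final stack is the convex hull in CCW order: (-8, -10), (9, -1), (9, 2), (8, 3), (-1, 4).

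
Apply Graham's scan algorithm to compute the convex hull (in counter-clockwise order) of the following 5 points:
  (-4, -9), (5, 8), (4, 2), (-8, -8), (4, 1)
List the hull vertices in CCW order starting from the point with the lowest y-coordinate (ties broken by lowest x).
Hull (CCW) = [(-4, -9), (4, 1), (5, 8), (-8, -8)]

Graham scan procedure:
  1. Find the pivot p₀ = point with lowest y (tie → lowest x): (-4, -9).
  2. Sort the remaining points by polar angle around p₀.
  3. Walk through sorted points, maintaining a stack; pop the top while the last three entries make a non-left turn (cross product ≤ 0).
  4. Final stack is the convex hull in CCW order: (-4, -9), (4, 1), (5, 8), (-8, -8).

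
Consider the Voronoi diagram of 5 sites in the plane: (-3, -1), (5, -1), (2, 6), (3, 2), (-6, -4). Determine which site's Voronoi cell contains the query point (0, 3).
Nearest site = (3, 2)

The Voronoi cell of site s contains exactly those query points closer to s than to any other site. Compute squared distances from q = (0, 3) to each site:
  (3 − 0)² + (2 − 3)² = 10
  (2 − 0)² + (6 − 3)² = 13
  (-3 − 0)² + (-1 − 3)² = 25
  (5 − 0)² + (-1 − 3)² = 41
  (-6 − 0)² + (-4 − 3)² = 85
Minimum is attained by (3, 2), so q lies in its Voronoi cell.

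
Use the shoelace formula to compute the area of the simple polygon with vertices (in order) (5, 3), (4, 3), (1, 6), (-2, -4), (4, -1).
Area = 67/2

Shoelace formula: Area = (1/2) |Σ_i (x_i · y_{i+1} − x_{i+1} · y_i)| (indices mod n). Compute each cross term:
  (5)(3) − (4)(3) = 3
  (4)(6) − (1)(3) = 21
  (1)(-4) − (-2)(6) = 8
  (-2)(-1) − (4)(-4) = 18
  (4)(3) − (5)(-1) = 17
Sum = 67, so (signed) Area = 67/2 = 67/2, |Area| = 67/2.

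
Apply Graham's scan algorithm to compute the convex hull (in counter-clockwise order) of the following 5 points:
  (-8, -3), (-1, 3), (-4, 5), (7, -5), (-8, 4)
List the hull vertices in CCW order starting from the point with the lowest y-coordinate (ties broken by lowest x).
Hull (CCW) = [(7, -5), (-1, 3), (-4, 5), (-8, 4), (-8, -3)]

Graham scan procedure:
  1. Find the pivot p₀ = point with lowest y (tie → lowest x): (7, -5).
  2. Sort the remaining points by polar angle around p₀.
  3. Walk through sorted points, maintaining a stack; pop the top while the last three entries make a non-left turn (cross product ≤ 0).
  4. Final stack is the convex hull in CCW order: (7, -5), (-1, 3), (-4, 5), (-8, 4), (-8, -3).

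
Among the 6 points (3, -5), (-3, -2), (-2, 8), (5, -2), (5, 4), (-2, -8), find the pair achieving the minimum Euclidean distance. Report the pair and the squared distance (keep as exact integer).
Pair = ((3, -5), (5, -2)); squared distance = 13

Compute all C(6, 2) = 15 pairwise squared distances (x_i − x_j)² + (y_i − y_j)². The minimum is 13, attained by the pair ((3, -5), (5, -2)).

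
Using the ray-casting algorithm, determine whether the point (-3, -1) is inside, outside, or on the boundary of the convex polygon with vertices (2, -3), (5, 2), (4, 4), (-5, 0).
The point (-3, -1) lies strictly outside the polygon

Cast a horizontal ray to the right from the query point and count how many polygon edges it crosses (each edge strictly once or zero times, handled with the usual half-open convention). 
Parity of crossings → even ⇒ outside.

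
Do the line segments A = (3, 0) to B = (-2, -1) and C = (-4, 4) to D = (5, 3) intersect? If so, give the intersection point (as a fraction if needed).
No (intersection of containing lines falls outside at least one segment)

Parametrize and solve: t = -29/14, s = 27/14. At least one of these is outside [0, 1], so the segments do not intersect.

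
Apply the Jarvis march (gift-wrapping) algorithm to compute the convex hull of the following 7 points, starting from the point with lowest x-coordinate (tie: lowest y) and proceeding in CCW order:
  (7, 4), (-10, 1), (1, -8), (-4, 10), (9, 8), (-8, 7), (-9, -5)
Hull (CCW) = [(-10, 1), (-9, -5), (1, -8), (9, 8), (-4, 10), (-8, 7)]

Jarvis march: at each step, from the current hull vertex p, select the next vertex q as the point such that every other point lies strictly to the left of (or on) the directed line p → q. (Equivalently: for every other point r, the cross product (q − p) × (r − p) ≥ 0.)
Starting point (lowest x, tie lowest y): (-10, 1). Wrap until returning to start. Resulting hull: (-10, 1), (-9, -5), (1, -8), (9, 8), (-4, 10), (-8, 7).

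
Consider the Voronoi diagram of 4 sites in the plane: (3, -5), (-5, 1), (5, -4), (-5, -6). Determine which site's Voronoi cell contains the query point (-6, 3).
Nearest site = (-5, 1)

The Voronoi cell of site s contains exactly those query points closer to s than to any other site. Compute squared distances from q = (-6, 3) to each site:
  (-5 − -6)² + (1 − 3)² = 5
  (-5 − -6)² + (-6 − 3)² = 82
  (3 − -6)² + (-5 − 3)² = 145
  (5 − -6)² + (-4 − 3)² = 170
Minimum is attained by (-5, 1), so q lies in its Voronoi cell.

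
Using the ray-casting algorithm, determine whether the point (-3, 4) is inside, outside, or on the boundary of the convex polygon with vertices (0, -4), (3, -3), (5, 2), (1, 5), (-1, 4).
The point (-3, 4) lies strictly outside the polygon

Cast a horizontal ray to the right from the query point and count how many polygon edges it crosses (each edge strictly once or zero times, handled with the usual half-open convention). 
Parity of crossings → even ⇒ outside.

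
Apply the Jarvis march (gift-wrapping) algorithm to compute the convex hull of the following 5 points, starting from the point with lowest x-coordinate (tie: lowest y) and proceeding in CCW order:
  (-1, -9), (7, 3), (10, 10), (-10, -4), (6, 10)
Hull (CCW) = [(-10, -4), (-1, -9), (7, 3), (10, 10), (6, 10)]

Jarvis march: at each step, from the current hull vertex p, select the next vertex q as the point such that every other point lies strictly to the left of (or on) the directed line p → q. (Equivalently: for every other point r, the cross product (q − p) × (r − p) ≥ 0.)
Starting point (lowest x, tie lowest y): (-10, -4). Wrap until returning to start. Resulting hull: (-10, -4), (-1, -9), (7, 3), (10, 10), (6, 10).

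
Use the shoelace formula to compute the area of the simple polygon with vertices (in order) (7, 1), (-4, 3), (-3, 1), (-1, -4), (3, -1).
Area = 33

Shoelace formula: Area = (1/2) |Σ_i (x_i · y_{i+1} − x_{i+1} · y_i)| (indices mod n). Compute each cross term:
  (7)(3) − (-4)(1) = 25
  (-4)(1) − (-3)(3) = 5
  (-3)(-4) − (-1)(1) = 13
  (-1)(-1) − (3)(-4) = 13
  (3)(1) − (7)(-1) = 10
Sum = 66, so (signed) Area = 66/2 = 33, |Area| = 33.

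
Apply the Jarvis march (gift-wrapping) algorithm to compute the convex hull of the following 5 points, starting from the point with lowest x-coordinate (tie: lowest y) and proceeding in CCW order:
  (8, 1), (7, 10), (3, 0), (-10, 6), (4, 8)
Hull (CCW) = [(-10, 6), (3, 0), (8, 1), (7, 10)]

Jarvis march: at each step, from the current hull vertex p, select the next vertex q as the point such that every other point lies strictly to the left of (or on) the directed line p → q. (Equivalently: for every other point r, the cross product (q − p) × (r − p) ≥ 0.)
Starting point (lowest x, tie lowest y): (-10, 6). Wrap until returning to start. Resulting hull: (-10, 6), (3, 0), (8, 1), (7, 10).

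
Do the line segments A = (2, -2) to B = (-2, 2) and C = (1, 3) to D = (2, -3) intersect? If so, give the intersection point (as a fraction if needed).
Yes; intersection at (9/5, -9/5) (t = 1/20 on AB, s = 4/5 on CD)

Parametrize AB as A + t(B − A) = (2 + -4 t, -2 + 4 t) and CD as C + s(D − C) = (1 + 1 s, 3 + -6 s). Solve the linear system for (t, s). Determinant = -20 ≠ 0, so a unique intersection of the containing lines exists. Solution: t = 1/20, s = 4/5 — both in [0, 1], so the segments cross. Intersection point: (9/5, -9/5).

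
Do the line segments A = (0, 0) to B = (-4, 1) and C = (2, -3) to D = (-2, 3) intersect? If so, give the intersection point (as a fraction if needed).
Yes; intersection at (0, 0) (t = 0 on AB, s = 1/2 on CD)

Parametrize AB as A + t(B − A) = (0 + -4 t, 0 + 1 t) and CD as C + s(D − C) = (2 + -4 s, -3 + 6 s). Solve the linear system for (t, s). Determinant = 20 ≠ 0, so a unique intersection of the containing lines exists. Solution: t = 0, s = 1/2 — both in [0, 1], so the segments cross. Intersection point: (0, 0).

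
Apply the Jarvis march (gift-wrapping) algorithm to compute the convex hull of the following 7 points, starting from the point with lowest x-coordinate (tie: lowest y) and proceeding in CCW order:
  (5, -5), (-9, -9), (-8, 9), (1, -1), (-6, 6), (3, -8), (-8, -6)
Hull (CCW) = [(-9, -9), (3, -8), (5, -5), (-8, 9)]

Jarvis march: at each step, from the current hull vertex p, select the next vertex q as the point such that every other point lies strictly to the left of (or on) the directed line p → q. (Equivalently: for every other point r, the cross product (q − p) × (r − p) ≥ 0.)
Starting point (lowest x, tie lowest y): (-9, -9). Wrap until returning to start. Resulting hull: (-9, -9), (3, -8), (5, -5), (-8, 9).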